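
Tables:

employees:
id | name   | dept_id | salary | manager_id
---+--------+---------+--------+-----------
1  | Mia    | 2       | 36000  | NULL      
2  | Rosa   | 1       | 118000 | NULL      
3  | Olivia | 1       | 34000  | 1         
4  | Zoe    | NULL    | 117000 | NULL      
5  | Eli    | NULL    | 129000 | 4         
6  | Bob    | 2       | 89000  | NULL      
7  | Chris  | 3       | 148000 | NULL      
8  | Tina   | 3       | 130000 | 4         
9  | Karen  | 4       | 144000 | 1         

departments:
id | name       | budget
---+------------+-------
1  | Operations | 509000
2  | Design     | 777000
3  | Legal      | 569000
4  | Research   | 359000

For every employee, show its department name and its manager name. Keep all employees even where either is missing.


Two LEFT JOINs from the same base table employees: one to departments via dept_id, one to employees itself via manager_id. Both are LEFT so every employee is preserved.
Match against departments:
  - employee 1 (Mia): dept_id=2 -> matches Design
  - employee 2 (Rosa): dept_id=1 -> matches Operations
  - employee 3 (Olivia): dept_id=1 -> matches Operations
  - employee 4 (Zoe): dept_id=NULL, no match -> kept with NULL
  - employee 5 (Eli): dept_id=NULL, no match -> kept with NULL
  - employee 6 (Bob): dept_id=2 -> matches Design
  - employee 7 (Chris): dept_id=3 -> matches Legal
  - employee 8 (Tina): dept_id=3 -> matches Legal
  - employee 9 (Karen): dept_id=4 -> matches Research
Match against employees (self):
  - employee 1 (Mia): manager_id=NULL -> NULL
  - employee 2 (Rosa): manager_id=NULL -> NULL
  - employee 3 (Olivia): manager_id=1 -> Mia
  - employee 4 (Zoe): manager_id=NULL -> NULL
  - employee 5 (Eli): manager_id=4 -> Zoe
  - employee 6 (Bob): manager_id=NULL -> NULL
  - employee 7 (Chris): manager_id=NULL -> NULL
  - employee 8 (Tina): manager_id=4 -> Zoe
  - employee 9 (Karen): manager_id=1 -> Mia

SQL:
SELECT a.name, b.name AS department, c.name AS manager
FROM employees a
LEFT JOIN departments b ON a.dept_id = b.id
LEFT JOIN employees c ON a.manager_id = c.id

Result:
name   | department | manager
-------+------------+--------
Mia    | Design     | NULL   
Rosa   | Operations | NULL   
Olivia | Operations | Mia    
Zoe    | NULL       | NULL   
Eli    | NULL       | Zoe    
Bob    | Design     | NULL   
Chris  | Legal      | NULL   
Tina   | Legal      | Zoe    
Karen  | Research   | Mia    


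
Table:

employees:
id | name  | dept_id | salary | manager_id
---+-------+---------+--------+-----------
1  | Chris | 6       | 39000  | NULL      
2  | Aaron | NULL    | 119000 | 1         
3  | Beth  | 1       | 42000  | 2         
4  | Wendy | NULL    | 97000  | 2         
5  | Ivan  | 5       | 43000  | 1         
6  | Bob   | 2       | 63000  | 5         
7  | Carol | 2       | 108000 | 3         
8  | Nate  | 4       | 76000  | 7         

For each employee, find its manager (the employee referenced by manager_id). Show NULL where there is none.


This is a self-join: employees is joined to a second copy of itself, matching each row's manager_id to another row's id. Use LEFT JOIN so rows with manager_id=NULL are kept.
  - employee 1 (Chris): manager_id=NULL -> NULL
  - employee 2 (Aaron): manager_id=1 -> Chris
  - employee 3 (Beth): manager_id=2 -> Aaron
  - employee 4 (Wendy): manager_id=2 -> Aaron
  - employee 5 (Ivan): manager_id=1 -> Chris
  - employee 6 (Bob): manager_id=5 -> Ivan
  - employee 7 (Carol): manager_id=3 -> Beth
  - employee 8 (Nate): manager_id=7 -> Carol

SQL:
SELECT a.name AS item, b.name AS manager
FROM employees a
LEFT JOIN employees b ON a.manager_id = b.id

Result:
item  | manager
------+--------
Chris | NULL   
Aaron | Chris  
Beth  | Aaron  
Wendy | Aaron  
Ivan  | Chris  
Bob   | Ivan   
Carol | Beth   
Nate  | Carol  


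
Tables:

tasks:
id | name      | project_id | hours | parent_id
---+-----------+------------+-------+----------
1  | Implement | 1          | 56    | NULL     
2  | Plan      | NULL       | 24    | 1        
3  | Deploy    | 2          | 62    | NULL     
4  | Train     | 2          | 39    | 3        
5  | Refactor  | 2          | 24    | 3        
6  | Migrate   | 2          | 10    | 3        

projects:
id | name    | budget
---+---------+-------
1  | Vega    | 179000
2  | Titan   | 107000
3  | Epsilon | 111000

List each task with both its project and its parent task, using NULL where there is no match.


Two LEFT JOINs from the same base table tasks: one to projects via project_id, one to tasks itself via parent_id. Both are LEFT so every task is preserved.
Match against projects:
  - task 1 (Implement): project_id=1 -> matches Vega
  - task 2 (Plan): project_id=NULL, no match -> kept with NULL
  - task 3 (Deploy): project_id=2 -> matches Titan
  - task 4 (Train): project_id=2 -> matches Titan
  - task 5 (Refactor): project_id=2 -> matches Titan
  - task 6 (Migrate): project_id=2 -> matches Titan
Match against tasks (self):
  - task 1 (Implement): parent_id=NULL -> NULL
  - task 2 (Plan): parent_id=1 -> Implement
  - task 3 (Deploy): parent_id=NULL -> NULL
  - task 4 (Train): parent_id=3 -> Deploy
  - task 5 (Refactor): parent_id=3 -> Deploy
  - task 6 (Migrate): parent_id=3 -> Deploy

SQL:
SELECT a.name, b.name AS project, c.name AS parent
FROM tasks a
LEFT JOIN projects b ON a.project_id = b.id
LEFT JOIN tasks c ON a.parent_id = c.id

Result:
name      | project | parent   
----------+---------+----------
Implement | Vega    | NULL     
Plan      | NULL    | Implement
Deploy    | Titan   | NULL     
Train     | Titan   | Deploy   
Refactor  | Titan   | Deploy   
Migrate   | Titan   | Deploy   


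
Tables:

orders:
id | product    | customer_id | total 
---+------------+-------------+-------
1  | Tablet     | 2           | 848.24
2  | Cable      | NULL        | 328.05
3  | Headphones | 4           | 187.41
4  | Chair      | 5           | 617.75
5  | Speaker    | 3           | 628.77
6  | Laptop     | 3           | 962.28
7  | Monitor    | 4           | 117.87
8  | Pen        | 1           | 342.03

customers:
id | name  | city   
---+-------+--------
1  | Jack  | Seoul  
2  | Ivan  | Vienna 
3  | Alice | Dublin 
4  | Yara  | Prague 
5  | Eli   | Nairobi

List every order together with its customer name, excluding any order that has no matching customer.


INNER JOIN keeps only orders rows whose customer_id matches an id in customers. Walk through each order:
  - order 1 (Tablet): customer_id=2 -> matches Ivan
  - order 2 (Cable): customer_id=NULL, no match -> dropped
  - order 3 (Headphones): customer_id=4 -> matches Yara
  - order 4 (Chair): customer_id=5 -> matches Eli
  - order 5 (Speaker): customer_id=3 -> matches Alice
  - order 6 (Laptop): customer_id=3 -> matches Alice
  - order 7 (Monitor): customer_id=4 -> matches Yara
  - order 8 (Pen): customer_id=1 -> matches Jack
So 1 of 8 rows is dropped.

SQL:
SELECT a.product, b.name AS customer
FROM orders a
INNER JOIN customers b ON a.customer_id = b.id

Result:
product    | customer
-----------+---------
Tablet     | Ivan    
Headphones | Yara    
Chair      | Eli     
Speaker    | Alice   
Laptop     | Alice   
Monitor    | Yara    
Pen        | Jack    


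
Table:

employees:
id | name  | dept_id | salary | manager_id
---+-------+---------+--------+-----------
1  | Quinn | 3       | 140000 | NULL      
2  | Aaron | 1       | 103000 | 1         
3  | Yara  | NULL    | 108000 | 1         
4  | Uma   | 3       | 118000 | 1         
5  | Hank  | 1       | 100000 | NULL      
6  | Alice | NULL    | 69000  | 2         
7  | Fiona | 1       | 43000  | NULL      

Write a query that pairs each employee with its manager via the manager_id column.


This is a self-join: employees is joined to a second copy of itself, matching each row's manager_id to another row's id. Use LEFT JOIN so rows with manager_id=NULL are kept.
  - employee 1 (Quinn): manager_id=NULL -> NULL
  - employee 2 (Aaron): manager_id=1 -> Quinn
  - employee 3 (Yara): manager_id=1 -> Quinn
  - employee 4 (Uma): manager_id=1 -> Quinn
  - employee 5 (Hank): manager_id=NULL -> NULL
  - employee 6 (Alice): manager_id=2 -> Aaron
  - employee 7 (Fiona): manager_id=NULL -> NULL

SQL:
SELECT a.name AS item, b.name AS manager
FROM employees a
LEFT JOIN employees b ON a.manager_id = b.id

Result:
item  | manager
------+--------
Quinn | NULL   
Aaron | Quinn  
Yara  | Quinn  
Uma   | Quinn  
Hank  | NULL   
Alice | Aaron  
Fiona | NULL   


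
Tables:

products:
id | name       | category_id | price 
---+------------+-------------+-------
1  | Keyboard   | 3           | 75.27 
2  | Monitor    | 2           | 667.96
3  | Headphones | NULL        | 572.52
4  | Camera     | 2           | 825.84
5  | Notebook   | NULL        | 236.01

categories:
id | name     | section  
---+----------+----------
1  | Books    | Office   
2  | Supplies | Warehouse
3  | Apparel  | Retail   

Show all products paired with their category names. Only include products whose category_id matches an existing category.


INNER JOIN keeps only products rows whose category_id matches an id in categories. Walk through each product:
  - product 1 (Keyboard): category_id=3 -> matches Apparel
  - product 2 (Monitor): category_id=2 -> matches Supplies
  - product 3 (Headphones): category_id=NULL, no match -> dropped
  - product 4 (Camera): category_id=2 -> matches Supplies
  - product 5 (Notebook): category_id=NULL, no match -> dropped
So 2 of 5 rows are dropped.

SQL:
SELECT a.name, b.name AS category
FROM products a
INNER JOIN categories b ON a.category_id = b.id

Result:
name     | category
---------+---------
Keyboard | Apparel 
Monitor  | Supplies
Camera   | Supplies


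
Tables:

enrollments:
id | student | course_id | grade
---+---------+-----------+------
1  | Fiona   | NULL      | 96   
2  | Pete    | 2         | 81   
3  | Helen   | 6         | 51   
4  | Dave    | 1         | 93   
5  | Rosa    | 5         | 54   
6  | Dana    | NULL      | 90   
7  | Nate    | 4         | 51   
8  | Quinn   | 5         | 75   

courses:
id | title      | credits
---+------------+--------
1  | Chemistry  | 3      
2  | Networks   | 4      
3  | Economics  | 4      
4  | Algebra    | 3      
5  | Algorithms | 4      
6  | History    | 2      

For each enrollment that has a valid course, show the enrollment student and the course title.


INNER JOIN keeps only enrollments rows whose course_id matches an id in courses. Walk through each enrollment:
  - enrollment 1 (Fiona): course_id=NULL, no match -> dropped
  - enrollment 2 (Pete): course_id=2 -> matches Networks
  - enrollment 3 (Helen): course_id=6 -> matches History
  - enrollment 4 (Dave): course_id=1 -> matches Chemistry
  - enrollment 5 (Rosa): course_id=5 -> matches Algorithms
  - enrollment 6 (Dana): course_id=NULL, no match -> dropped
  - enrollment 7 (Nate): course_id=4 -> matches Algebra
  - enrollment 8 (Quinn): course_id=5 -> matches Algorithms
So 2 of 8 rows are dropped.

SQL:
SELECT a.student, b.title AS course
FROM enrollments a
INNER JOIN courses b ON a.course_id = b.id

Result:
student | course    
--------+-----------
Pete    | Networks  
Helen   | History   
Dave    | Chemistry 
Rosa    | Algorithms
Nate    | Algebra   
Quinn   | Algorithms


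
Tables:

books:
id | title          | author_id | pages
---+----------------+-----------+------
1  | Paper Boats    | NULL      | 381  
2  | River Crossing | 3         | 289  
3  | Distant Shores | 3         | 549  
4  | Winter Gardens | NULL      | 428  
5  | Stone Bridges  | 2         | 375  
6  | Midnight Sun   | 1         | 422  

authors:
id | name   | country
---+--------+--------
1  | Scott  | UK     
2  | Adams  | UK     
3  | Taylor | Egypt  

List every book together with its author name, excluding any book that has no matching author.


INNER JOIN keeps only books rows whose author_id matches an id in authors. Walk through each book:
  - book 1 (Paper Boats): author_id=NULL, no match -> dropped
  - book 2 (River Crossing): author_id=3 -> matches Taylor
  - book 3 (Distant Shores): author_id=3 -> matches Taylor
  - book 4 (Winter Gardens): author_id=NULL, no match -> dropped
  - book 5 (Stone Bridges): author_id=2 -> matches Adams
  - book 6 (Midnight Sun): author_id=1 -> matches Scott
So 2 of 6 rows are dropped.

SQL:
SELECT a.title, b.name AS author
FROM books a
INNER JOIN authors b ON a.author_id = b.id

Result:
title          | author
---------------+-------
River Crossing | Taylor
Distant Shores | Taylor
Stone Bridges  | Adams 
Midnight Sun   | Scott 


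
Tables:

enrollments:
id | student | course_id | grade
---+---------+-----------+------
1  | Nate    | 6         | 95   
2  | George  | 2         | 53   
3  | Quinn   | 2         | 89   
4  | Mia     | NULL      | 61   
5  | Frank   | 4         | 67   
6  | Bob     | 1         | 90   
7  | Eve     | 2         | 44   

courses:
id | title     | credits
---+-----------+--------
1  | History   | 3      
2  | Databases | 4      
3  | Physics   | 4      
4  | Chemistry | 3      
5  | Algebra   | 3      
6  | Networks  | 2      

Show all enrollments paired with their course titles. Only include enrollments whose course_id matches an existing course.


INNER JOIN keeps only enrollments rows whose course_id matches an id in courses. Walk through each enrollment:
  - enrollment 1 (Nate): course_id=6 -> matches Networks
  - enrollment 2 (George): course_id=2 -> matches Databases
  - enrollment 3 (Quinn): course_id=2 -> matches Databases
  - enrollment 4 (Mia): course_id=NULL, no match -> dropped
  - enrollment 5 (Frank): course_id=4 -> matches Chemistry
  - enrollment 6 (Bob): course_id=1 -> matches History
  - enrollment 7 (Eve): course_id=2 -> matches Databases
So 1 of 7 rows is dropped.

SQL:
SELECT a.student, b.title AS course
FROM enrollments a
INNER JOIN courses b ON a.course_id = b.id

Result:
student | course   
--------+----------
Nate    | Networks 
George  | Databases
Quinn   | Databases
Frank   | Chemistry
Bob     | History  
Eve     | Databases


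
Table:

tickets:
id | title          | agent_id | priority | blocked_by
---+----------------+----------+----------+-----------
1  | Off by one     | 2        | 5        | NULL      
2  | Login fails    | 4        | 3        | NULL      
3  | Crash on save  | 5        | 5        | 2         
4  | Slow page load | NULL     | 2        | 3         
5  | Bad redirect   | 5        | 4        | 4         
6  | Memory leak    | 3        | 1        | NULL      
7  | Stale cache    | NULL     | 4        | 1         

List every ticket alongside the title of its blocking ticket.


This is a self-join: tickets is joined to a second copy of itself, matching each row's blocked_by to another row's id. Use LEFT JOIN so rows with blocked_by=NULL are kept.
  - ticket 1 (Off by one): blocked_by=NULL -> NULL
  - ticket 2 (Login fails): blocked_by=NULL -> NULL
  - ticket 3 (Crash on save): blocked_by=2 -> Login fails
  - ticket 4 (Slow page load): blocked_by=3 -> Crash on save
  - ticket 5 (Bad redirect): blocked_by=4 -> Slow page load
  - ticket 6 (Memory leak): blocked_by=NULL -> NULL
  - ticket 7 (Stale cache): blocked_by=1 -> Off by one

SQL:
SELECT a.title AS item, b.title AS blocked_by
FROM tickets a
LEFT JOIN tickets b ON a.blocked_by = b.id

Result:
item           | blocked_by    
---------------+---------------
Off by one     | NULL          
Login fails    | NULL          
Crash on save  | Login fails   
Slow page load | Crash on save 
Bad redirect   | Slow page load
Memory leak    | NULL          
Stale cache    | Off by one    


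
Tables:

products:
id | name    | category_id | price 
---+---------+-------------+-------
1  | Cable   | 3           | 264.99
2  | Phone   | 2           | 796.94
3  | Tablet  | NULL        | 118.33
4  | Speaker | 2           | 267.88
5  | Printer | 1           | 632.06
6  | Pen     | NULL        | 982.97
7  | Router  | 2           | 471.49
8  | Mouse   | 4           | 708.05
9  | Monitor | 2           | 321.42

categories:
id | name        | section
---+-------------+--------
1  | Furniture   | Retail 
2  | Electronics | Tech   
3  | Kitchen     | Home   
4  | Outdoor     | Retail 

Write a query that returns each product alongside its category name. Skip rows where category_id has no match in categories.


INNER JOIN keeps only products rows whose category_id matches an id in categories. Walk through each product:
  - product 1 (Cable): category_id=3 -> matches Kitchen
  - product 2 (Phone): category_id=2 -> matches Electronics
  - product 3 (Tablet): category_id=NULL, no match -> dropped
  - product 4 (Speaker): category_id=2 -> matches Electronics
  - product 5 (Printer): category_id=1 -> matches Furniture
  - product 6 (Pen): category_id=NULL, no match -> dropped
  - product 7 (Router): category_id=2 -> matches Electronics
  - product 8 (Mouse): category_id=4 -> matches Outdoor
  - product 9 (Monitor): category_id=2 -> matches Electronics
So 2 of 9 rows are dropped.

SQL:
SELECT a.name, b.name AS category
FROM products a
INNER JOIN categories b ON a.category_id = b.id

Result:
name    | category   
--------+------------
Cable   | Kitchen    
Phone   | Electronics
Speaker | Electronics
Printer | Furniture  
Router  | Electronics
Mouse   | Outdoor    
Monitor | Electronics


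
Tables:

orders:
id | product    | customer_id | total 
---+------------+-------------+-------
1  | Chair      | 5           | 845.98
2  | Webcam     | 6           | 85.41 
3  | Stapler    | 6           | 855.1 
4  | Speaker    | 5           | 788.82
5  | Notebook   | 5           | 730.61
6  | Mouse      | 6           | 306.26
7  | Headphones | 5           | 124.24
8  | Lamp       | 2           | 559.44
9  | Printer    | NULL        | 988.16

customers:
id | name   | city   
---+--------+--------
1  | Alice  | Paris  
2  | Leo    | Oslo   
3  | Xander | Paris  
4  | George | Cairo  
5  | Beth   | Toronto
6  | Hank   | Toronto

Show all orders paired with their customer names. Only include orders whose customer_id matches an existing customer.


INNER JOIN keeps only orders rows whose customer_id matches an id in customers. Walk through each order:
  - order 1 (Chair): customer_id=5 -> matches Beth
  - order 2 (Webcam): customer_id=6 -> matches Hank
  - order 3 (Stapler): customer_id=6 -> matches Hank
  - order 4 (Speaker): customer_id=5 -> matches Beth
  - order 5 (Notebook): customer_id=5 -> matches Beth
  - order 6 (Mouse): customer_id=6 -> matches Hank
  - order 7 (Headphones): customer_id=5 -> matches Beth
  - order 8 (Lamp): customer_id=2 -> matches Leo
  - order 9 (Printer): customer_id=NULL, no match -> dropped
So 1 of 9 rows is dropped.

SQL:
SELECT a.product, b.name AS customer
FROM orders a
INNER JOIN customers b ON a.customer_id = b.id

Result:
product    | customer
-----------+---------
Chair      | Beth    
Webcam     | Hank    
Stapler    | Hank    
Speaker    | Beth    
Notebook   | Beth    
Mouse      | Hank    
Headphones | Beth    
Lamp       | Leo     


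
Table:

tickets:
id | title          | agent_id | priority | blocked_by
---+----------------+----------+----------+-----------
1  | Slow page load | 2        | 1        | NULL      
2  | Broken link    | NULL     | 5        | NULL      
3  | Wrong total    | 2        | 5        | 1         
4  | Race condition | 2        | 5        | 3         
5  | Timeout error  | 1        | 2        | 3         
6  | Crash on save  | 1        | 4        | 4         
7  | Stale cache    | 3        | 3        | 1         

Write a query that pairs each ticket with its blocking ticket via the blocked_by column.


This is a self-join: tickets is joined to a second copy of itself, matching each row's blocked_by to another row's id. Use LEFT JOIN so rows with blocked_by=NULL are kept.
  - ticket 1 (Slow page load): blocked_by=NULL -> NULL
  - ticket 2 (Broken link): blocked_by=NULL -> NULL
  - ticket 3 (Wrong total): blocked_by=1 -> Slow page load
  - ticket 4 (Race condition): blocked_by=3 -> Wrong total
  - ticket 5 (Timeout error): blocked_by=3 -> Wrong total
  - ticket 6 (Crash on save): blocked_by=4 -> Race condition
  - ticket 7 (Stale cache): blocked_by=1 -> Slow page load

SQL:
SELECT a.title AS item, b.title AS blocked_by
FROM tickets a
LEFT JOIN tickets b ON a.blocked_by = b.id

Result:
item           | blocked_by    
---------------+---------------
Slow page load | NULL          
Broken link    | NULL          
Wrong total    | Slow page load
Race condition | Wrong total   
Timeout error  | Wrong total   
Crash on save  | Race condition
Stale cache    | Slow page load


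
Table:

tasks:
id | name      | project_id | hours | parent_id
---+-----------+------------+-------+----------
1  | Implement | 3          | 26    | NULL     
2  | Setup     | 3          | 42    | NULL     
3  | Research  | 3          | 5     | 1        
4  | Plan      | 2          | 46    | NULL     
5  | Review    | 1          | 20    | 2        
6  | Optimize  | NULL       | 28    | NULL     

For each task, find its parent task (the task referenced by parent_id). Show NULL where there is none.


This is a self-join: tasks is joined to a second copy of itself, matching each row's parent_id to another row's id. Use LEFT JOIN so rows with parent_id=NULL are kept.
  - task 1 (Implement): parent_id=NULL -> NULL
  - task 2 (Setup): parent_id=NULL -> NULL
  - task 3 (Research): parent_id=1 -> Implement
  - task 4 (Plan): parent_id=NULL -> NULL
  - task 5 (Review): parent_id=2 -> Setup
  - task 6 (Optimize): parent_id=NULL -> NULL

SQL:
SELECT a.name AS item, b.name AS parent
FROM tasks a
LEFT JOIN tasks b ON a.parent_id = b.id

Result:
item      | parent   
----------+----------
Implement | NULL     
Setup     | NULL     
Research  | Implement
Plan      | NULL     
Review    | Setup    
Optimize  | NULL     


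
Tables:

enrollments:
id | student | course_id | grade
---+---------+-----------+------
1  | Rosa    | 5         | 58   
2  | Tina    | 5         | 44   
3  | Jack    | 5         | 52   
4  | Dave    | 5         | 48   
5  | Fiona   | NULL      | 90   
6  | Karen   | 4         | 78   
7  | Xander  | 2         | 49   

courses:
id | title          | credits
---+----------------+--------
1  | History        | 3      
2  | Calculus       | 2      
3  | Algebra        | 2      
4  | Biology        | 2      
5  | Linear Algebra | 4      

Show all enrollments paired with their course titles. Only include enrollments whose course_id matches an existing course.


INNER JOIN keeps only enrollments rows whose course_id matches an id in courses. Walk through each enrollment:
  - enrollment 1 (Rosa): course_id=5 -> matches Linear Algebra
  - enrollment 2 (Tina): course_id=5 -> matches Linear Algebra
  - enrollment 3 (Jack): course_id=5 -> matches Linear Algebra
  - enrollment 4 (Dave): course_id=5 -> matches Linear Algebra
  - enrollment 5 (Fiona): course_id=NULL, no match -> dropped
  - enrollment 6 (Karen): course_id=4 -> matches Biology
  - enrollment 7 (Xander): course_id=2 -> matches Calculus
So 1 of 7 rows is dropped.

SQL:
SELECT a.student, b.title AS course
FROM enrollments a
INNER JOIN courses b ON a.course_id = b.id

Result:
student | course        
--------+---------------
Rosa    | Linear Algebra
Tina    | Linear Algebra
Jack    | Linear Algebra
Dave    | Linear Algebra
Karen   | Biology       
Xander  | Calculus      


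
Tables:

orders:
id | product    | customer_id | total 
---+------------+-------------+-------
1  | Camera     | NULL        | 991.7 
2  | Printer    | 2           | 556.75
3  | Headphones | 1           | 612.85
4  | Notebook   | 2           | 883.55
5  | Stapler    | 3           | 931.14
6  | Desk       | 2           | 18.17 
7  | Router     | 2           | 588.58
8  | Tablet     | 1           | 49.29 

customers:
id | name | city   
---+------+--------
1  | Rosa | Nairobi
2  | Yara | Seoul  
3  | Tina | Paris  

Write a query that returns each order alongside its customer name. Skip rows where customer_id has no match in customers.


INNER JOIN keeps only orders rows whose customer_id matches an id in customers. Walk through each order:
  - order 1 (Camera): customer_id=NULL, no match -> dropped
  - order 2 (Printer): customer_id=2 -> matches Yara
  - order 3 (Headphones): customer_id=1 -> matches Rosa
  - order 4 (Notebook): customer_id=2 -> matches Yara
  - order 5 (Stapler): customer_id=3 -> matches Tina
  - order 6 (Desk): customer_id=2 -> matches Yara
  - order 7 (Router): customer_id=2 -> matches Yara
  - order 8 (Tablet): customer_id=1 -> matches Rosa
So 1 of 8 rows is dropped.

SQL:
SELECT a.product, b.name AS customer
FROM orders a
INNER JOIN customers b ON a.customer_id = b.id

Result:
product    | customer
-----------+---------
Printer    | Yara    
Headphones | Rosa    
Notebook   | Yara    
Stapler    | Tina    
Desk       | Yara    
Router     | Yara    
Tablet     | Rosa    


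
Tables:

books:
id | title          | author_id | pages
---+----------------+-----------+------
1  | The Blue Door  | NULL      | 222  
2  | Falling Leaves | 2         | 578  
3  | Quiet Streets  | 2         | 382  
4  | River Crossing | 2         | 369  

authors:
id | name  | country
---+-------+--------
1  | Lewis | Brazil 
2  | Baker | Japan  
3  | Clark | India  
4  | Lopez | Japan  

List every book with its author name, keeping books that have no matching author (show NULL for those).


LEFT JOIN keeps every row from books (the left table); where author_id has no match in authors, the author columns become NULL. Walk through each book:
  - book 1 (The Blue Door): author_id=NULL, no match -> kept with NULL
  - book 2 (Falling Leaves): author_id=2 -> matches Baker
  - book 3 (Quiet Streets): author_id=2 -> matches Baker
  - book 4 (River Crossing): author_id=2 -> matches Baker
All 4 rows appear; 1 has NULL author.

SQL:
SELECT a.title, b.name AS author
FROM books a
LEFT JOIN authors b ON a.author_id = b.id

Result:
title          | author
---------------+-------
The Blue Door  | NULL  
Falling Leaves | Baker 
Quiet Streets  | Baker 
River Crossing | Baker 


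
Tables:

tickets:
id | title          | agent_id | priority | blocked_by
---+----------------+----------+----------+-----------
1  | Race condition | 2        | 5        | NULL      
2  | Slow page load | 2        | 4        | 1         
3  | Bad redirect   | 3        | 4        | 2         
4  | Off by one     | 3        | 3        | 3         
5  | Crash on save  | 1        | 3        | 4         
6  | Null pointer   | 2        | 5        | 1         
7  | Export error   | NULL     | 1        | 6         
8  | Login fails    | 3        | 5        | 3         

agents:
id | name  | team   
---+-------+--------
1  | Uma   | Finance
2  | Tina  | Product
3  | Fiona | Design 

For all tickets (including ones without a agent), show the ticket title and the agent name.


LEFT JOIN keeps every row from tickets (the left table); where agent_id has no match in agents, the agent columns become NULL. Walk through each ticket:
  - ticket 1 (Race condition): agent_id=2 -> matches Tina
  - ticket 2 (Slow page load): agent_id=2 -> matches Tina
  - ticket 3 (Bad redirect): agent_id=3 -> matches Fiona
  - ticket 4 (Off by one): agent_id=3 -> matches Fiona
  - ticket 5 (Crash on save): agent_id=1 -> matches Uma
  - ticket 6 (Null pointer): agent_id=2 -> matches Tina
  - ticket 7 (Export error): agent_id=NULL, no match -> kept with NULL
  - ticket 8 (Login fails): agent_id=3 -> matches Fiona
All 8 rows appear; 1 has NULL agent.

SQL:
SELECT a.title, b.name AS agent
FROM tickets a
LEFT JOIN agents b ON a.agent_id = b.id

Result:
title          | agent
---------------+------
Race condition | Tina 
Slow page load | Tina 
Bad redirect   | Fiona
Off by one     | Fiona
Crash on save  | Uma  
Null pointer   | Tina 
Export error   | NULL 
Login fails    | Fiona


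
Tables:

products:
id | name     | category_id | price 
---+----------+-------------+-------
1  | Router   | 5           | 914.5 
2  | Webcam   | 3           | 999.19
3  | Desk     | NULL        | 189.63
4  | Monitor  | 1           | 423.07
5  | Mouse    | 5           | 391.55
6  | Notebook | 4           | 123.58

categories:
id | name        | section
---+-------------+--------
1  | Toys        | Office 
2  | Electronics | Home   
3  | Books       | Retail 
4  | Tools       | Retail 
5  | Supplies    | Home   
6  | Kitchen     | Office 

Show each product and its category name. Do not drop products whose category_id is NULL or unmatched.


LEFT JOIN keeps every row from products (the left table); where category_id has no match in categories, the category columns become NULL. Walk through each product:
  - product 1 (Router): category_id=5 -> matches Supplies
  - product 2 (Webcam): category_id=3 -> matches Books
  - product 3 (Desk): category_id=NULL, no match -> kept with NULL
  - product 4 (Monitor): category_id=1 -> matches Toys
  - product 5 (Mouse): category_id=5 -> matches Supplies
  - product 6 (Notebook): category_id=4 -> matches Tools
All 6 rows appear; 1 has NULL category.

SQL:
SELECT a.name, b.name AS category
FROM products a
LEFT JOIN categories b ON a.category_id = b.id

Result:
name     | category
---------+---------
Router   | Supplies
Webcam   | Books   
Desk     | NULL    
Monitor  | Toys    
Mouse    | Supplies
Notebook | Tools   


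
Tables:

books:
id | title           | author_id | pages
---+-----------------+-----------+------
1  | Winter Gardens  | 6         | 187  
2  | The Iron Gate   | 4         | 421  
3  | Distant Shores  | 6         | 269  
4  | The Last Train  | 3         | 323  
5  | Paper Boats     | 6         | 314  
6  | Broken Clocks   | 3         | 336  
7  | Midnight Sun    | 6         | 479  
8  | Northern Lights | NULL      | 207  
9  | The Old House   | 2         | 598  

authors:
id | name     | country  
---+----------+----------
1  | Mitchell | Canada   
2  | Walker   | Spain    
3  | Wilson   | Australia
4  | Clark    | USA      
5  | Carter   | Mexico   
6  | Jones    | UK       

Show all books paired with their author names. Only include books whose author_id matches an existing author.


INNER JOIN keeps only books rows whose author_id matches an id in authors. Walk through each book:
  - book 1 (Winter Gardens): author_id=6 -> matches Jones
  - book 2 (The Iron Gate): author_id=4 -> matches Clark
  - book 3 (Distant Shores): author_id=6 -> matches Jones
  - book 4 (The Last Train): author_id=3 -> matches Wilson
  - book 5 (Paper Boats): author_id=6 -> matches Jones
  - book 6 (Broken Clocks): author_id=3 -> matches Wilson
  - book 7 (Midnight Sun): author_id=6 -> matches Jones
  - book 8 (Northern Lights): author_id=NULL, no match -> dropped
  - book 9 (The Old House): author_id=2 -> matches Walker
So 1 of 9 rows is dropped.

SQL:
SELECT a.title, b.name AS author
FROM books a
INNER JOIN authors b ON a.author_id = b.id

Result:
title          | author
---------------+-------
Winter Gardens | Jones 
The Iron Gate  | Clark 
Distant Shores | Jones 
The Last Train | Wilson
Paper Boats    | Jones 
Broken Clocks  | Wilson
Midnight Sun   | Jones 
The Old House  | Walker


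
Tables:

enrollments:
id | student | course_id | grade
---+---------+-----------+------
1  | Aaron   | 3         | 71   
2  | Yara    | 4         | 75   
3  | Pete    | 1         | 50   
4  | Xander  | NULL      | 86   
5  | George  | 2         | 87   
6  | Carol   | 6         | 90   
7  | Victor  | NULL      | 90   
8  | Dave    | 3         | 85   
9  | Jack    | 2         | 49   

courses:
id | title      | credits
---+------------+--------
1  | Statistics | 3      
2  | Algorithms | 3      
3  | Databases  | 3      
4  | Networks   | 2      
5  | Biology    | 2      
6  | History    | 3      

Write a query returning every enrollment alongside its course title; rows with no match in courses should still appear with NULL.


LEFT JOIN keeps every row from enrollments (the left table); where course_id has no match in courses, the course columns become NULL. Walk through each enrollment:
  - enrollment 1 (Aaron): course_id=3 -> matches Databases
  - enrollment 2 (Yara): course_id=4 -> matches Networks
  - enrollment 3 (Pete): course_id=1 -> matches Statistics
  - enrollment 4 (Xander): course_id=NULL, no match -> kept with NULL
  - enrollment 5 (George): course_id=2 -> matches Algorithms
  - enrollment 6 (Carol): course_id=6 -> matches History
  - enrollment 7 (Victor): course_id=NULL, no match -> kept with NULL
  - enrollment 8 (Dave): course_id=3 -> matches Databases
  - enrollment 9 (Jack): course_id=2 -> matches Algorithms
All 9 rows appear; 2 have NULL course.

SQL:
SELECT a.student, b.title AS course
FROM enrollments a
LEFT JOIN courses b ON a.course_id = b.id

Result:
student | course    
--------+-----------
Aaron   | Databases 
Yara    | Networks  
Pete    | Statistics
Xander  | NULL      
George  | Algorithms
Carol   | History   
Victor  | NULL      
Dave    | Databases 
Jack    | Algorithms


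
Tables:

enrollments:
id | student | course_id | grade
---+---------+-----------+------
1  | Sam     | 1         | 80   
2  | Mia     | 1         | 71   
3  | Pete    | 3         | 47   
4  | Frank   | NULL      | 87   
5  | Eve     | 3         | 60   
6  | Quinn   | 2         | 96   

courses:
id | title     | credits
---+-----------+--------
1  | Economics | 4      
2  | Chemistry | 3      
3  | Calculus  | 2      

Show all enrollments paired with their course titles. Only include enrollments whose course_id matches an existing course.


INNER JOIN keeps only enrollments rows whose course_id matches an id in courses. Walk through each enrollment:
  - enrollment 1 (Sam): course_id=1 -> matches Economics
  - enrollment 2 (Mia): course_id=1 -> matches Economics
  - enrollment 3 (Pete): course_id=3 -> matches Calculus
  - enrollment 4 (Frank): course_id=NULL, no match -> dropped
  - enrollment 5 (Eve): course_id=3 -> matches Calculus
  - enrollment 6 (Quinn): course_id=2 -> matches Chemistry
So 1 of 6 rows is dropped.

SQL:
SELECT a.student, b.title AS course
FROM enrollments a
INNER JOIN courses b ON a.course_id = b.id

Result:
student | course   
--------+----------
Sam     | Economics
Mia     | Economics
Pete    | Calculus 
Eve     | Calculus 
Quinn   | Chemistry


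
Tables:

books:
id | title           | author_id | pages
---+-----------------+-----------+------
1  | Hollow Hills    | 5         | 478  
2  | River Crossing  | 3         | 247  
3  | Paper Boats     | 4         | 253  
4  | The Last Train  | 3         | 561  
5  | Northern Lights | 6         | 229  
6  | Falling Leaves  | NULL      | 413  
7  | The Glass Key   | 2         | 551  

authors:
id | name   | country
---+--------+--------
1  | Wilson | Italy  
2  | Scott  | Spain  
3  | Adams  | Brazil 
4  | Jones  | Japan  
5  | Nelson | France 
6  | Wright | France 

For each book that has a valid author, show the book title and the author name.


INNER JOIN keeps only books rows whose author_id matches an id in authors. Walk through each book:
  - book 1 (Hollow Hills): author_id=5 -> matches Nelson
  - book 2 (River Crossing): author_id=3 -> matches Adams
  - book 3 (Paper Boats): author_id=4 -> matches Jones
  - book 4 (The Last Train): author_id=3 -> matches Adams
  - book 5 (Northern Lights): author_id=6 -> matches Wright
  - book 6 (Falling Leaves): author_id=NULL, no match -> dropped
  - book 7 (The Glass Key): author_id=2 -> matches Scott
So 1 of 7 rows is dropped.

SQL:
SELECT a.title, b.name AS author
FROM books a
INNER JOIN authors b ON a.author_id = b.id

Result:
title           | author
----------------+-------
Hollow Hills    | Nelson
River Crossing  | Adams 
Paper Boats     | Jones 
The Last Train  | Adams 
Northern Lights | Wright
The Glass Key   | Scott 


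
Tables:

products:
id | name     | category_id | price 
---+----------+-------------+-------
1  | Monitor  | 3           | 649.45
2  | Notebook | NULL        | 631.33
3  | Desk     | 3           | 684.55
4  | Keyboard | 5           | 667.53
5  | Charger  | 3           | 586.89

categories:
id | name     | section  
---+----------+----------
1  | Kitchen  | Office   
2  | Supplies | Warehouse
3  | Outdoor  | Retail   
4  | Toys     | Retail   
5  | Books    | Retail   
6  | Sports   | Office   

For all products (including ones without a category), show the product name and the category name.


LEFT JOIN keeps every row from products (the left table); where category_id has no match in categories, the category columns become NULL. Walk through each product:
  - product 1 (Monitor): category_id=3 -> matches Outdoor
  - product 2 (Notebook): category_id=NULL, no match -> kept with NULL
  - product 3 (Desk): category_id=3 -> matches Outdoor
  - product 4 (Keyboard): category_id=5 -> matches Books
  - product 5 (Charger): category_id=3 -> matches Outdoor
All 5 rows appear; 1 has NULL category.

SQL:
SELECT a.name, b.name AS category
FROM products a
LEFT JOIN categories b ON a.category_id = b.id

Result:
name     | category
---------+---------
Monitor  | Outdoor 
Notebook | NULL    
Desk     | Outdoor 
Keyboard | Books   
Charger  | Outdoor 


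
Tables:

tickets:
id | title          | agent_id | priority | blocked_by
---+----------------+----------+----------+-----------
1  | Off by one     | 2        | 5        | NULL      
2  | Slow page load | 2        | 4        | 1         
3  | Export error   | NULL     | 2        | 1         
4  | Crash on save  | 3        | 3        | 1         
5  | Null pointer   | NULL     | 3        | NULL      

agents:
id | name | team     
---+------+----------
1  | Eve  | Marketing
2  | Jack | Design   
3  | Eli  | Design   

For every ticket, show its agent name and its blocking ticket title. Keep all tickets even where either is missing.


Two LEFT JOINs from the same base table tickets: one to agents via agent_id, one to tickets itself via blocked_by. Both are LEFT so every ticket is preserved.
Match against agents:
  - ticket 1 (Off by one): agent_id=2 -> matches Jack
  - ticket 2 (Slow page load): agent_id=2 -> matches Jack
  - ticket 3 (Export error): agent_id=NULL, no match -> kept with NULL
  - ticket 4 (Crash on save): agent_id=3 -> matches Eli
  - ticket 5 (Null pointer): agent_id=NULL, no match -> kept with NULL
Match against tickets (self):
  - ticket 1 (Off by one): blocked_by=NULL -> NULL
  - ticket 2 (Slow page load): blocked_by=1 -> Off by one
  - ticket 3 (Export error): blocked_by=1 -> Off by one
  - ticket 4 (Crash on save): blocked_by=1 -> Off by one
  - ticket 5 (Null pointer): blocked_by=NULL -> NULL

SQL:
SELECT a.title, b.name AS agent, c.title AS blocked_by
FROM tickets a
LEFT JOIN agents b ON a.agent_id = b.id
LEFT JOIN tickets c ON a.blocked_by = c.id

Result:
title          | agent | blocked_by
---------------+-------+-----------
Off by one     | Jack  | NULL      
Slow page load | Jack  | Off by one
Export error   | NULL  | Off by one
Crash on save  | Eli   | Off by one
Null pointer   | NULL  | NULL      


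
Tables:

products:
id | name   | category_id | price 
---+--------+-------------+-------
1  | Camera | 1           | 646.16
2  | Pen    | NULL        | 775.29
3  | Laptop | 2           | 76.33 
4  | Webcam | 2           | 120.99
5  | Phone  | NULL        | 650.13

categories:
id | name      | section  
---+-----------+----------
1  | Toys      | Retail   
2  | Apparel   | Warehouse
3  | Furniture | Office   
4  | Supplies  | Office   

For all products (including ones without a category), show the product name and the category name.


LEFT JOIN keeps every row from products (the left table); where category_id has no match in categories, the category columns become NULL. Walk through each product:
  - product 1 (Camera): category_id=1 -> matches Toys
  - product 2 (Pen): category_id=NULL, no match -> kept with NULL
  - product 3 (Laptop): category_id=2 -> matches Apparel
  - product 4 (Webcam): category_id=2 -> matches Apparel
  - product 5 (Phone): category_id=NULL, no match -> kept with NULL
All 5 rows appear; 2 have NULL category.

SQL:
SELECT a.name, b.name AS category
FROM products a
LEFT JOIN categories b ON a.category_id = b.id

Result:
name   | category
-------+---------
Camera | Toys    
Pen    | NULL    
Laptop | Apparel 
Webcam | Apparel 
Phone  | NULL    


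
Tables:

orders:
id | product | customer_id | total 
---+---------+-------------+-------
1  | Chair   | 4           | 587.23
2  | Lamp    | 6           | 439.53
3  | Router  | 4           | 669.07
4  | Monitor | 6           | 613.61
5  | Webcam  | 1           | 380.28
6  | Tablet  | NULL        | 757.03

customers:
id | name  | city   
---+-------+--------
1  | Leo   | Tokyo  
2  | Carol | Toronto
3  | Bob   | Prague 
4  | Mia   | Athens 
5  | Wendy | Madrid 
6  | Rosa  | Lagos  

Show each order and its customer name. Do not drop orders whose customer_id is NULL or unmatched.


LEFT JOIN keeps every row from orders (the left table); where customer_id has no match in customers, the customer columns become NULL. Walk through each order:
  - order 1 (Chair): customer_id=4 -> matches Mia
  - order 2 (Lamp): customer_id=6 -> matches Rosa
  - order 3 (Router): customer_id=4 -> matches Mia
  - order 4 (Monitor): customer_id=6 -> matches Rosa
  - order 5 (Webcam): customer_id=1 -> matches Leo
  - order 6 (Tablet): customer_id=NULL, no match -> kept with NULL
All 6 rows appear; 1 has NULL customer.

SQL:
SELECT a.product, b.name AS customer
FROM orders a
LEFT JOIN customers b ON a.customer_id = b.id

Result:
product | customer
--------+---------
Chair   | Mia     
Lamp    | Rosa    
Router  | Mia     
Monitor | Rosa    
Webcam  | Leo     
Tablet  | NULL    
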